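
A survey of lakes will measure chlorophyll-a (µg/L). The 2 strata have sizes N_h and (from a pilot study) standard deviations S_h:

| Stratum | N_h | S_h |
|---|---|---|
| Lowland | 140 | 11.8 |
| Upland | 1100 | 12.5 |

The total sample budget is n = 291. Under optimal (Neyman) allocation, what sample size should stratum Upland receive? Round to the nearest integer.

Neyman allocation: n_h = n · N_h S_h / Σ N_i S_i, with n = 291.
  stratum Lowland: N_h·S_h = 140·11.8 = 1652.00
  stratum Upland: N_h·S_h = 1100·12.5 = 13750.00
Σ N_h S_h = 15402.00
n for stratum Upland = 291·13750.00/15402.00 = 259.788 → 260

260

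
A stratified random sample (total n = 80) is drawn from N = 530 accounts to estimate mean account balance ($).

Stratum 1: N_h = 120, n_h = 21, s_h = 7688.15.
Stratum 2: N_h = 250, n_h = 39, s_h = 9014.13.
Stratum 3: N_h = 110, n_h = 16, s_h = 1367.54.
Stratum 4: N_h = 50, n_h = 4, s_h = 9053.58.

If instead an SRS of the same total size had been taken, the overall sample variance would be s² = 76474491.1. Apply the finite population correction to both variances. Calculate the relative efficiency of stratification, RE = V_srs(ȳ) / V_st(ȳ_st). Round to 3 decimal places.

RE ≈ 1.189

V̂(ȳ_st) = Σ W_h² (1 − n_h/N_h) s_h²/n_h, with W_h = N_h/N and N = 530:
  stratum 1: (120/530)²·(1 − 21/120)·7688.15²/21 = 119039
  stratum 2: (250/530)²·(1 − 39/250)·9014.13²/39 = 391249
  stratum 3: (110/530)²·(1 − 16/110)·1367.54²/16 = 4302.58
  stratum 4: (50/530)²·(1 − 4/50)·9053.58²/4 = 167786
V_st = 682377
V_srs = (1 − 80/530)·76474491.1/80 = 811640
Relative efficiency = V_srs / V_st = 811640/682377 = 1.1894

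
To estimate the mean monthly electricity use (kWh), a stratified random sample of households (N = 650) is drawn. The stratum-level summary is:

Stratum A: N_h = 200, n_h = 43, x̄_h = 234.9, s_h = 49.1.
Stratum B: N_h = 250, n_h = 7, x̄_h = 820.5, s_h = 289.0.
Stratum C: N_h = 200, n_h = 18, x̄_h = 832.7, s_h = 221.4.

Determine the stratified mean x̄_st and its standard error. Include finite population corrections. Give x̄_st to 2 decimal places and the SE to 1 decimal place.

x̄_st ≈ 644.07, SE ≈ 44.2

x̄_st = Σ W_h x̄_h = (200·234.9 + 250·820.5 + 200·832.7)/650 = 644.06923
V̂(x̄_st) = Σ W_h² (1 − n_h/N_h) s_h²/n_h, with W_h = N_h/N and N = 650:
  stratum A: (200/650)²·(1 − 43/200)·49.1²/43 = 4.16675
  stratum B: (250/650)²·(1 − 7/250)·289.0²/7 = 1715.6
  stratum C: (200/650)²·(1 − 18/200)·221.4²/18 = 234.616
V̂(x̄_st) = 1954.39
SE(x̄_st) = √1954.39 = 44.2085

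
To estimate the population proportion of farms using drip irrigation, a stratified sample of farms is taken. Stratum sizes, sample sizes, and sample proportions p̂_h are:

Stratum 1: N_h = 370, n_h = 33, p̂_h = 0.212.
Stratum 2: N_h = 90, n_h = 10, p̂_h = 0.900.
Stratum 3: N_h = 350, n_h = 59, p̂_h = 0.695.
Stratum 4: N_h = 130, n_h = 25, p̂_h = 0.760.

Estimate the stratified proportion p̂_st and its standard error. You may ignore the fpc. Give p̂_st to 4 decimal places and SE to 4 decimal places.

N = 940; stratum weights W_h = N_h/N.
p̂_st = Σ W_h p̂_h = (370·0.212 + 90·0.900 + 350·0.695 + 130·0.760)/940 = 0.53350
V̂(p̂_st) = Σ W_h² p̂_h(1−p̂_h)/(n_h−1):
  stratum 1: (370/940)²·0.212·0.788/32 = 0.000808835
  stratum 2: (90/940)²·0.900·0.100/9 = 9.16704e-05
  stratum 3: (350/940)²·0.695·0.305/58 = 0.000506684
  stratum 4: (130/940)²·0.760·0.240/24 = 0.00014536
V̂(p̂_st) = 0.00155255; SE = √V̂ = 0.0394024

p̂_st ≈ 0.5335, SE ≈ 0.0394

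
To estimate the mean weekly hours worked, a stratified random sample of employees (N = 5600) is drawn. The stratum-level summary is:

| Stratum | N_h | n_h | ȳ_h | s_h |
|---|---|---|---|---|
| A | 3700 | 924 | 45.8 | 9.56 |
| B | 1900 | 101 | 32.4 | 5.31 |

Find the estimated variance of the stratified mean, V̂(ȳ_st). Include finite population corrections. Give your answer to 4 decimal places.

V̂(ȳ_st) = Σ W_h² (1 − n_h/N_h) s_h²/n_h, with W_h = N_h/N and N = 5600:
  stratum A: (3700/5600)²·(1 − 924/3700)·9.56²/924 = 0.0323958
  stratum B: (1900/5600)²·(1 − 101/1900)·5.31²/101 = 0.0304282
V̂(ȳ_st) = 0.062824

V̂(ȳ_st) ≈ 0.0628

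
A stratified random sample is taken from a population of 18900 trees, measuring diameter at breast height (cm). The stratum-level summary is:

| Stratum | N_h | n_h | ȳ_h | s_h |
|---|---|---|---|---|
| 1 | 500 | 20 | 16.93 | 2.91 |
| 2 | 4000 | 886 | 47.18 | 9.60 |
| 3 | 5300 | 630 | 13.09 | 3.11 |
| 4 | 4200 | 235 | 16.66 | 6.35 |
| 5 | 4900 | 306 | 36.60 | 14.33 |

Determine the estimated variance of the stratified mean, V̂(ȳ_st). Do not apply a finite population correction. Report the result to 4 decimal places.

V̂(ȳ_st) = Σ W_h² s_h²/n_h, with W_h = N_h/N and N = 18900:
  stratum 1: (500/18900)²·2.91²/20 = 0.000296328
  stratum 2: (4000/18900)²·9.60²/886 = 0.00465913
  stratum 3: (5300/18900)²·3.11²/630 = 0.00120728
  stratum 4: (4200/18900)²·6.35²/235 = 0.00847334
  stratum 5: (4900/18900)²·14.33²/306 = 0.0451065
V̂(ȳ_st) = 0.0597426

V̂(ȳ_st) ≈ 0.0597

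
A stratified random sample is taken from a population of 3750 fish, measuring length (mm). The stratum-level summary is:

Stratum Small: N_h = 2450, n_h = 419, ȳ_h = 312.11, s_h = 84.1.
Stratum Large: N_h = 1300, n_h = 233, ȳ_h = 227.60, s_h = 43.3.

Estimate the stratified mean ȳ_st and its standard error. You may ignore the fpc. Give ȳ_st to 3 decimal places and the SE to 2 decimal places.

ȳ_st ≈ 282.813, SE ≈ 2.86

ȳ_st = Σ W_h ȳ_h = (2450·312.11 + 1300·227.60)/3750 = 282.81320
V̂(ȳ_st) = Σ W_h² s_h²/n_h, with W_h = N_h/N and N = 3750:
  stratum Small: (2450/3750)²·84.1²/419 = 7.20523
  stratum Large: (1300/3750)²·43.3²/233 = 0.967039
V̂(ȳ_st) = 8.17227
SE(ȳ_st) = √8.17227 = 2.85872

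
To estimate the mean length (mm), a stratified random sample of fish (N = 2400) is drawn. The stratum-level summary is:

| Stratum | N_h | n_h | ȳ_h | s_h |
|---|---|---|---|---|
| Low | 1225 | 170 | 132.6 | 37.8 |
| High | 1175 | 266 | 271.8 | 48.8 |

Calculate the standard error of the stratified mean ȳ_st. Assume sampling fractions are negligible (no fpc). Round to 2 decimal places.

V̂(ȳ_st) = Σ W_h² s_h²/n_h, with W_h = N_h/N and N = 2400:
  stratum Low: (1225/2400)²·37.8²/170 = 2.1897
  stratum High: (1175/2400)²·48.8²/266 = 2.14591
V̂(ȳ_st) = 4.33561
SE(ȳ_st) = √4.33561 = 2.08221

SE(ȳ_st) ≈ 2.08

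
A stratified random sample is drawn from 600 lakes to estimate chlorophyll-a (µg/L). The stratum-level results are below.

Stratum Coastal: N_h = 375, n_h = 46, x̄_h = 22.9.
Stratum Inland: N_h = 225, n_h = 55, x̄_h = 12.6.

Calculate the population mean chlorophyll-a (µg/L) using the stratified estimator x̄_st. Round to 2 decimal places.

N = Σ N_h = 600. Stratum weights W_h = N_h/N.
x̄_st = (375·22.9 + 225·12.6) / 600 = 19.0375

x̄_st ≈ 19.04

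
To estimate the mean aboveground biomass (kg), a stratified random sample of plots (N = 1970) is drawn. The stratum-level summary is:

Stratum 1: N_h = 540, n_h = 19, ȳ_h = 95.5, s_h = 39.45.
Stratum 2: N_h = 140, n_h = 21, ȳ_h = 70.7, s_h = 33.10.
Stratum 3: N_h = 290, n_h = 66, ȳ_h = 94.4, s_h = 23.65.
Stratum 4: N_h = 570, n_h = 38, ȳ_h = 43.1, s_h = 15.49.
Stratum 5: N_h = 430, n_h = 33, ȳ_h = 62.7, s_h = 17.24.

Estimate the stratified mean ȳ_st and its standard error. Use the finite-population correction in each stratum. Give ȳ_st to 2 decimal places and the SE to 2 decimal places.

ȳ_st ≈ 71.25, SE ≈ 2.68

ȳ_st = Σ W_h ȳ_h = (540·95.5 + 140·70.7 + 290·94.4 + 570·43.1 + 430·62.7)/1970 = 71.25482
V̂(ȳ_st) = Σ W_h² (1 − n_h/N_h) s_h²/n_h, with W_h = N_h/N and N = 1970:
  stratum 1: (540/1970)²·(1 − 19/540)·39.45²/19 = 5.93799
  stratum 2: (140/1970)²·(1 − 21/140)·33.10²/21 = 0.223965
  stratum 3: (290/1970)²·(1 − 66/290)·23.65²/66 = 0.141851
  stratum 4: (570/1970)²·(1 − 38/570)·15.49²/38 = 0.493371
  stratum 5: (430/1970)²·(1 − 33/430)·17.24²/33 = 0.396175
V̂(ȳ_st) = 7.19335
SE(ȳ_st) = √7.19335 = 2.68204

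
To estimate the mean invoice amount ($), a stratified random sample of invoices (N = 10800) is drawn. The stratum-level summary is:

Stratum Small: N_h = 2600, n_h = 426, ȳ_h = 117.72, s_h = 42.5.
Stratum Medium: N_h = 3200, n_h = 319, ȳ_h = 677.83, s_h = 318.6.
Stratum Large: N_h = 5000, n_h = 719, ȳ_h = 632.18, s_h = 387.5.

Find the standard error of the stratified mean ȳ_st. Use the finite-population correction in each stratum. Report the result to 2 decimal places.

SE(ȳ_st) ≈ 7.98

V̂(ȳ_st) = Σ W_h² (1 − n_h/N_h) s_h²/n_h, with W_h = N_h/N and N = 10800:
  stratum Small: (2600/10800)²·(1 − 426/2600)·42.5²/426 = 0.205472
  stratum Medium: (3200/10800)²·(1 − 319/3200)·318.6²/319 = 25.1505
  stratum Large: (5000/10800)²·(1 − 719/5000)·387.5²/719 = 38.325
V̂(ȳ_st) = 63.681
SE(ȳ_st) = √63.681 = 7.98004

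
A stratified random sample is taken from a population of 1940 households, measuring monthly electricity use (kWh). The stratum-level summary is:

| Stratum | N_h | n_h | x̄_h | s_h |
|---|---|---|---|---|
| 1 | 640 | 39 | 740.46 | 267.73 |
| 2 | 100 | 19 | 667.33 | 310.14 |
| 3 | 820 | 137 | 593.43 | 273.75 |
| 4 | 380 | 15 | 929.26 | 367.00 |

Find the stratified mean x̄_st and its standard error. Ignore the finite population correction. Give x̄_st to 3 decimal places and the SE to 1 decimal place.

x̄_st ≈ 711.525, SE ≈ 25.6

x̄_st = Σ W_h x̄_h = (640·740.46 + 100·667.33 + 820·593.43 + 380·929.26)/1940 = 711.52515
V̂(x̄_st) = Σ W_h² s_h²/n_h, with W_h = N_h/N and N = 1940:
  stratum 1: (640/1940)²·267.73²/39 = 200.026
  stratum 2: (100/1940)²·310.14²/19 = 13.4511
  stratum 3: (820/1940)²·273.75²/137 = 97.7264
  stratum 4: (380/1940)²·367.00²/15 = 344.512
V̂(x̄_st) = 655.715
SE(x̄_st) = √655.715 = 25.6069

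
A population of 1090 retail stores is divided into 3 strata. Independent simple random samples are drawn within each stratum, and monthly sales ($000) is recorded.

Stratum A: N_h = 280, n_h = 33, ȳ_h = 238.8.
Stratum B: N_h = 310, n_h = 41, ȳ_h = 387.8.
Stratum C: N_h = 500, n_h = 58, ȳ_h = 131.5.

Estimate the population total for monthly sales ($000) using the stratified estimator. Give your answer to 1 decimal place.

τ̂_st ≈ 252832.0

τ̂_st = Σ N_h ȳ_h = 280·238.8 + 310·387.8 + 500·131.5 = 252832.0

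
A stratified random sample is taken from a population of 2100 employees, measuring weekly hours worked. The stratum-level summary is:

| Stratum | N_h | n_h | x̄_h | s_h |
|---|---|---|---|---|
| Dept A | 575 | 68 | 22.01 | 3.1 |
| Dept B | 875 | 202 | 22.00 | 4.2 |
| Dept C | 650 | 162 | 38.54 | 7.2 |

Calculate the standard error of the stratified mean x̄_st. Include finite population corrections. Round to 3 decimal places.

V̂(x̄_st) = Σ W_h² (1 − n_h/N_h) s_h²/n_h, with W_h = N_h/N and N = 2100:
  stratum Dept A: (575/2100)²·(1 − 68/575)·3.1²/68 = 0.00934225
  stratum Dept B: (875/2100)²·(1 − 202/875)·4.2²/202 = 0.0116609
  stratum Dept C: (650/2100)²·(1 − 162/650)·7.2²/162 = 0.0230168
V̂(x̄_st) = 0.0440199
SE(x̄_st) = √0.0440199 = 0.209809

SE(x̄_st) ≈ 0.210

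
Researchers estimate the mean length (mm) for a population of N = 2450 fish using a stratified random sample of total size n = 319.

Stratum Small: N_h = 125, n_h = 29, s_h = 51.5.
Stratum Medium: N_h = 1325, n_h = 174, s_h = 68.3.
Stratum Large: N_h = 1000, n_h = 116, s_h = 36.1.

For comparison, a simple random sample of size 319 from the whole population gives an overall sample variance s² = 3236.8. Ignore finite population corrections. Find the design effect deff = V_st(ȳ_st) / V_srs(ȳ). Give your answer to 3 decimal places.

V̂(ȳ_st) = Σ W_h² s_h²/n_h, with W_h = N_h/N and N = 2450:
  stratum Small: (125/2450)²·51.5²/29 = 0.23807
  stratum Medium: (1325/2450)²·68.3²/174 = 7.84137
  stratum Large: (1000/2450)²·36.1²/116 = 1.87165
V_st = 9.95108
V_srs = s²/n = 3236.8/319 = 10.1467
deff = V_st / V_srs = 9.95108/10.1467 = 0.9807

deff ≈ 0.981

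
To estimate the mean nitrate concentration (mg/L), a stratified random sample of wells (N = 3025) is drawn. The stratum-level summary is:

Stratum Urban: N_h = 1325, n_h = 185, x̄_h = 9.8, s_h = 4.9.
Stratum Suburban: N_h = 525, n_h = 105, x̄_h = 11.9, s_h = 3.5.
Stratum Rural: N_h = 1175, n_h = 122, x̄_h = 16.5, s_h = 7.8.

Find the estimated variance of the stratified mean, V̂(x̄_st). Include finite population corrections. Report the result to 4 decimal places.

V̂(x̄_st) = Σ W_h² (1 − n_h/N_h) s_h²/n_h, with W_h = N_h/N and N = 3025:
  stratum Urban: (1325/3025)²·(1 − 185/1325)·4.9²/185 = 0.0214235
  stratum Suburban: (525/3025)²·(1 − 105/525)·3.5²/105 = 0.00281128
  stratum Rural: (1175/3025)²·(1 − 122/1175)·7.8²/122 = 0.0674287
V̂(x̄_st) = 0.0916635

V̂(x̄_st) ≈ 0.0917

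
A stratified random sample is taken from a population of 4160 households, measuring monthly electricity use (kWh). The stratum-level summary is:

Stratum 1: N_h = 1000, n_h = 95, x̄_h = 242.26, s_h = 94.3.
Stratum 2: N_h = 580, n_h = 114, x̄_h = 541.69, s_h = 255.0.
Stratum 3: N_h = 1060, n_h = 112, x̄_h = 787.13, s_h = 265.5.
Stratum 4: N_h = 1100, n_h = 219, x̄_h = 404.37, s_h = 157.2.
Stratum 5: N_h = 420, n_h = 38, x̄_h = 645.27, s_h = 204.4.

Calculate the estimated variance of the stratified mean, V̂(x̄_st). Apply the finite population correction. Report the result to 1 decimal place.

V̂(x̄_st) = Σ W_h² (1 − n_h/N_h) s_h²/n_h, with W_h = N_h/N and N = 4160:
  stratum 1: (1000/4160)²·(1 − 95/1000)·94.3²/95 = 4.8951
  stratum 2: (580/4160)²·(1 − 114/580)·255.0²/114 = 8.90846
  stratum 3: (1060/4160)²·(1 − 112/1060)·265.5²/112 = 36.5459
  stratum 4: (1100/4160)²·(1 − 219/1100)·157.2²/219 = 6.31892
  stratum 5: (420/4160)²·(1 − 38/420)·204.4²/38 = 10.1931
V̂(x̄_st) = 66.8614

V̂(x̄_st) ≈ 66.9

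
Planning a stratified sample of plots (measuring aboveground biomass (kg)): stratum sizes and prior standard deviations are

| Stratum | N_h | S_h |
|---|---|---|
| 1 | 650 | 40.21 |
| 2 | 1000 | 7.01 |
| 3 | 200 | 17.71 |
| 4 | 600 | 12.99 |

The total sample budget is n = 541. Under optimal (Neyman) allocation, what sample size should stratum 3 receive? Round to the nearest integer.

Neyman allocation: n_h = n · N_h S_h / Σ N_i S_i, with n = 541.
  stratum 1: N_h·S_h = 650·40.21 = 26136.50
  stratum 2: N_h·S_h = 1000·7.01 = 7010.00
  stratum 3: N_h·S_h = 200·17.71 = 3542.00
  stratum 4: N_h·S_h = 600·12.99 = 7794.00
Σ N_h S_h = 44482.50
n for stratum 3 = 541·3542.00/44482.50 = 43.078 → 43

43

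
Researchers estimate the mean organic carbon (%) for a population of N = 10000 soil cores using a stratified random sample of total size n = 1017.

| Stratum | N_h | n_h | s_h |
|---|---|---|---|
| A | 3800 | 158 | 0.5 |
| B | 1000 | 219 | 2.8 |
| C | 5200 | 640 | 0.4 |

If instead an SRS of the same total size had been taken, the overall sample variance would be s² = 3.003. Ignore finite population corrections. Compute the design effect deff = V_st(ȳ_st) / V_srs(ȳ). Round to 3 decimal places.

V̂(ȳ_st) = Σ W_h² s_h²/n_h, with W_h = N_h/N and N = 10000:
  stratum A: (3800/10000)²·0.5²/158 = 0.000228481
  stratum B: (1000/10000)²·2.8²/219 = 0.000357991
  stratum C: (5200/10000)²·0.4²/640 = 6.76e-05
V_st = 0.000654072
V_srs = s²/n = 3.003/1017 = 0.0029528
deff = V_st / V_srs = 0.000654072/0.0029528 = 0.2215

deff ≈ 0.222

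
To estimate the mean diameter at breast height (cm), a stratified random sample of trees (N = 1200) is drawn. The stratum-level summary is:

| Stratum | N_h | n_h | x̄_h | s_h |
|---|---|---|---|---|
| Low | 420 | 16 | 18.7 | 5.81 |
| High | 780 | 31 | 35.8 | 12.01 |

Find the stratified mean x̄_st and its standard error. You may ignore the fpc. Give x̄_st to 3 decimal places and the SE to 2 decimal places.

x̄_st = Σ W_h x̄_h = (420·18.7 + 780·35.8)/1200 = 29.81500
V̂(x̄_st) = Σ W_h² s_h²/n_h, with W_h = N_h/N and N = 1200:
  stratum Low: (420/1200)²·5.81²/16 = 0.258445
  stratum High: (780/1200)²·12.01²/31 = 1.96585
V̂(x̄_st) = 2.2243
SE(x̄_st) = √2.2243 = 1.49141

x̄_st ≈ 29.815, SE ≈ 1.49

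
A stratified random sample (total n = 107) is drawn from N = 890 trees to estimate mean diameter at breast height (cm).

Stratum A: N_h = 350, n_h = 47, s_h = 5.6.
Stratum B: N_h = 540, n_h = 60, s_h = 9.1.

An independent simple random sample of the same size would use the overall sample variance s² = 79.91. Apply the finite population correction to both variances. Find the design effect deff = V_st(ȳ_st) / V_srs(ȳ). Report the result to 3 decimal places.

deff ≈ 0.823

V̂(ȳ_st) = Σ W_h² (1 − n_h/N_h) s_h²/n_h, with W_h = N_h/N and N = 890:
  stratum A: (350/890)²·(1 − 47/350)·5.6²/47 = 0.0893324
  stratum B: (540/890)²·(1 − 60/540)·9.1²/60 = 0.451634
V_st = 0.540966
V_srs = (1 − 107/890)·79.91/107 = 0.657036
deff = V_st / V_srs = 0.540966/0.657036 = 0.8233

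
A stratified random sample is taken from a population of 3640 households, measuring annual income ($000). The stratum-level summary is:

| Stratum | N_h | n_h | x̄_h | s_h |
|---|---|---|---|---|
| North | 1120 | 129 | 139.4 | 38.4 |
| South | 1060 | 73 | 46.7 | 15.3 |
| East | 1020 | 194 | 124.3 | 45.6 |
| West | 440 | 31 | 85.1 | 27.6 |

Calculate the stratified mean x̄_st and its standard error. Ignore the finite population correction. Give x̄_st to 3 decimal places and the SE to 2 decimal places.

x̄_st = Σ W_h x̄_h = (1120·139.4 + 1060·46.7 + 1020·124.3 + 440·85.1)/3640 = 101.60989
V̂(x̄_st) = Σ W_h² s_h²/n_h, with W_h = N_h/N and N = 3640:
  stratum North: (1120/3640)²·38.4²/129 = 1.0822
  stratum South: (1060/3640)²·15.3²/73 = 0.271937
  stratum East: (1020/3640)²·45.6²/194 = 0.841638
  stratum West: (440/3640)²·27.6²/31 = 0.359053
V̂(x̄_st) = 2.55483
SE(x̄_st) = √2.55483 = 1.59838

x̄_st ≈ 101.610, SE ≈ 1.60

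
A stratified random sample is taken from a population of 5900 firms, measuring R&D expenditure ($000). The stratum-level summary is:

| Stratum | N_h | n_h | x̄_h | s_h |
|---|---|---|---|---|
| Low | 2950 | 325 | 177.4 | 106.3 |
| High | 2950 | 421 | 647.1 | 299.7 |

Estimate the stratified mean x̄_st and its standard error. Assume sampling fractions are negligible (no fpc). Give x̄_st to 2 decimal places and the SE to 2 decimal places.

x̄_st = Σ W_h x̄_h = (2950·177.4 + 2950·647.1)/5900 = 412.25000
V̂(x̄_st) = Σ W_h² s_h²/n_h, with W_h = N_h/N and N = 5900:
  stratum Low: (2950/5900)²·106.3²/325 = 8.69207
  stratum High: (2950/5900)²·299.7²/421 = 53.3373
V̂(x̄_st) = 62.0294
SE(x̄_st) = √62.0294 = 7.87588

x̄_st ≈ 412.25, SE ≈ 7.88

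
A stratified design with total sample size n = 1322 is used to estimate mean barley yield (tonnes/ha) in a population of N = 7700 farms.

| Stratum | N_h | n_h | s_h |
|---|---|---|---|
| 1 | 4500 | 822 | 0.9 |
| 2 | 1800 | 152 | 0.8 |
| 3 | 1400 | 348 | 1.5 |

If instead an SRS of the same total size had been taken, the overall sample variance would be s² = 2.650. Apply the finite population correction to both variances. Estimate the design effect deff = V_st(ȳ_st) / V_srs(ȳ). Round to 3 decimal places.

V̂(ȳ_st) = Σ W_h² (1 − n_h/N_h) s_h²/n_h, with W_h = N_h/N and N = 7700:
  stratum 1: (4500/7700)²·(1 − 822/4500)·0.9²/822 = 0.000275078
  stratum 2: (1800/7700)²·(1 − 152/1800)·0.8²/152 = 0.000210661
  stratum 3: (1400/7700)²·(1 − 348/1400)·1.5²/348 = 0.000160607
V_st = 0.000646347
V_srs = (1 − 1322/7700)·2.650/1322 = 0.00166038
deff = V_st / V_srs = 0.000646347/0.00166038 = 0.3893

deff ≈ 0.389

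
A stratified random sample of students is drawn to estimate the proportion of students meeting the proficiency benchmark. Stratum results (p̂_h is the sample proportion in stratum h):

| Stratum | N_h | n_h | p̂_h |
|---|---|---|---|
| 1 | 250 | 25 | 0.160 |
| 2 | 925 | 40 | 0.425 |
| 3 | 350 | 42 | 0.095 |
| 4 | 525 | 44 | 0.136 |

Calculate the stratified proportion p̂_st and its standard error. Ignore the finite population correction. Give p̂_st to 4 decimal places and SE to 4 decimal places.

p̂_st ≈ 0.2623, SE ≈ 0.0400

N = 2050; stratum weights W_h = N_h/N.
p̂_st = Σ W_h p̂_h = (250·0.160 + 925·0.425 + 350·0.095 + 525·0.136)/2050 = 0.26233
V̂(p̂_st) = Σ W_h² p̂_h(1−p̂_h)/(n_h−1):
  stratum 1: (250/2050)²·0.160·0.840/24 = 8.32838e-05
  stratum 2: (925/2050)²·0.425·0.575/39 = 0.00127576
  stratum 3: (350/2050)²·0.095·0.905/41 = 6.11247e-05
  stratum 4: (525/2050)²·0.136·0.864/43 = 0.000179224
V̂(p̂_st) = 0.00159939; SE = √V̂ = 0.0399924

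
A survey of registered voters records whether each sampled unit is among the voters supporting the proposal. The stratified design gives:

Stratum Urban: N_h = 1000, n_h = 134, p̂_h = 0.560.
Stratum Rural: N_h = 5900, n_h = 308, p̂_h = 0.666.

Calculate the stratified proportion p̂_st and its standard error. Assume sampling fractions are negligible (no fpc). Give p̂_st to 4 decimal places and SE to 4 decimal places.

p̂_st ≈ 0.6506, SE ≈ 0.0238

N = 6900; stratum weights W_h = N_h/N.
p̂_st = Σ W_h p̂_h = (1000·0.560 + 5900·0.666)/6900 = 0.65064
V̂(p̂_st) = Σ W_h² p̂_h(1−p̂_h)/(n_h−1):
  stratum Urban: (1000/6900)²·0.560·0.440/133 = 3.89127e-05
  stratum Rural: (5900/6900)²·0.666·0.334/307 = 0.000529771
V̂(p̂_st) = 0.000568684; SE = √V̂ = 0.0238471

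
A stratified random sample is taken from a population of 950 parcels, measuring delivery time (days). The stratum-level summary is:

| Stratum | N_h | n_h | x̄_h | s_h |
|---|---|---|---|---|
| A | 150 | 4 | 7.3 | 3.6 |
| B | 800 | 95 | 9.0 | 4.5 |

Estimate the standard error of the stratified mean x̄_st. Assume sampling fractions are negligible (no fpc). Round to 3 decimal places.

V̂(x̄_st) = Σ W_h² s_h²/n_h, with W_h = N_h/N and N = 950:
  stratum A: (150/950)²·3.6²/4 = 0.0807756
  stratum B: (800/950)²·4.5²/95 = 0.151159
V̂(x̄_st) = 0.231935
SE(x̄_st) = √0.231935 = 0.481596

SE(x̄_st) ≈ 0.482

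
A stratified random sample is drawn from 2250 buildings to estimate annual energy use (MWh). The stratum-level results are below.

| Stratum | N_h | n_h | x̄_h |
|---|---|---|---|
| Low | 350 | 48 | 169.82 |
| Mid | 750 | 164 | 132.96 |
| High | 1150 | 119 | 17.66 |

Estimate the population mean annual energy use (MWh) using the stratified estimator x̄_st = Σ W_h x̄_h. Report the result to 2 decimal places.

x̄_st ≈ 79.76

N = Σ N_h = 2250. Stratum weights W_h = N_h/N.
x̄_st = (350·169.82 + 750·132.96 + 1150·17.66) / 2250 = 79.7627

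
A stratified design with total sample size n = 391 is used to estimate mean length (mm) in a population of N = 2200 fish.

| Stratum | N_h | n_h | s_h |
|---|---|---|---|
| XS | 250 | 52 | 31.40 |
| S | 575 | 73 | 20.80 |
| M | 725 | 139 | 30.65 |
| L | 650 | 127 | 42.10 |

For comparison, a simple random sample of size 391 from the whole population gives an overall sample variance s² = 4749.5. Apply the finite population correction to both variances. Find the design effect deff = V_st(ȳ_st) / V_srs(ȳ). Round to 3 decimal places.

deff ≈ 0.212

V̂(ȳ_st) = Σ W_h² (1 − n_h/N_h) s_h²/n_h, with W_h = N_h/N and N = 2200:
  stratum XS: (250/2200)²·(1 − 52/250)·31.40²/52 = 0.193917
  stratum S: (575/2200)²·(1 − 73/575)·20.80²/73 = 0.353452
  stratum M: (725/2200)²·(1 − 139/725)·30.65²/139 = 0.593248
  stratum L: (650/2200)²·(1 − 127/650)·42.10²/127 = 0.980235
V_st = 2.12085
V_srs = (1 − 391/2200)·4749.5/391 = 9.9882
deff = V_st / V_srs = 2.12085/9.9882 = 0.2123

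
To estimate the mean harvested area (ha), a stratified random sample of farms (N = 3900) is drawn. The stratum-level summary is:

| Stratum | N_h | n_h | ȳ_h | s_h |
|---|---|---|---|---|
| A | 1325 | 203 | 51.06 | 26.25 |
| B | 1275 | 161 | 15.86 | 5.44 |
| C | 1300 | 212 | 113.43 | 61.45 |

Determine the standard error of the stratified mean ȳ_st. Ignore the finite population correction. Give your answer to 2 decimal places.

V̂(ȳ_st) = Σ W_h² s_h²/n_h, with W_h = N_h/N and N = 3900:
  stratum A: (1325/3900)²·26.25²/203 = 0.391801
  stratum B: (1275/3900)²·5.44²/161 = 0.0196455
  stratum C: (1300/3900)²·61.45²/212 = 1.97909
V̂(ȳ_st) = 2.39054
SE(ȳ_st) = √2.39054 = 1.54614

SE(ȳ_st) ≈ 1.55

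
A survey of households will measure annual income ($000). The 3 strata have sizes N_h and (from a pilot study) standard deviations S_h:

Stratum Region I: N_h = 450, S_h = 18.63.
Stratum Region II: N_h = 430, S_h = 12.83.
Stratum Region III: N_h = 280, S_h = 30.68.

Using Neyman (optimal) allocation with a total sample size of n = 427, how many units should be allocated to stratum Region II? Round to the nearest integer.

Neyman allocation: n_h = n · N_h S_h / Σ N_i S_i, with n = 427.
  stratum Region I: N_h·S_h = 450·18.63 = 8383.50
  stratum Region II: N_h·S_h = 430·12.83 = 5516.90
  stratum Region III: N_h·S_h = 280·30.68 = 8590.40
Σ N_h S_h = 22490.80
n for stratum Region II = 427·5516.90/22490.80 = 104.741 → 105

105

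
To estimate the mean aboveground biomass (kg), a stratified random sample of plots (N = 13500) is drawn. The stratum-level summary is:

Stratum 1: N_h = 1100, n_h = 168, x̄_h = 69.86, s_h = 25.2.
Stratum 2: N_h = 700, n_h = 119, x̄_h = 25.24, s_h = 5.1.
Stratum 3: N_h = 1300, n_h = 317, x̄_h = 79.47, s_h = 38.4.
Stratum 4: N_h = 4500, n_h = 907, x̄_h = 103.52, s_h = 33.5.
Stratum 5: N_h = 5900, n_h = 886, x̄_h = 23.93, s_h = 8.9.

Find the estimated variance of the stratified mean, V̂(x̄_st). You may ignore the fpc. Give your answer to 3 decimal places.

V̂(x̄_st) ≈ 0.223

V̂(x̄_st) = Σ W_h² s_h²/n_h, with W_h = N_h/N and N = 13500:
  stratum 1: (1100/13500)²·25.2²/168 = 0.0250963
  stratum 2: (700/13500)²·5.1²/119 = 0.000587654
  stratum 3: (1300/13500)²·38.4²/317 = 0.0431343
  stratum 4: (4500/13500)²·33.5²/907 = 0.13748
  stratum 5: (5900/13500)²·8.9²/886 = 0.0170759
V̂(x̄_st) = 0.223374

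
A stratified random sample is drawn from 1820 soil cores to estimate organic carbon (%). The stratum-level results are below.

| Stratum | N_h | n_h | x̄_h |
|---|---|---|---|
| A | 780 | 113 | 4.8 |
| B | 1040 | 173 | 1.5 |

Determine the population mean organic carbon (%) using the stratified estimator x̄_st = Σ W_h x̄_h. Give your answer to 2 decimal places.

x̄_st ≈ 2.91

N = Σ N_h = 1820. Stratum weights W_h = N_h/N.
x̄_st = (780·4.8 + 1040·1.5) / 1820 = 2.9143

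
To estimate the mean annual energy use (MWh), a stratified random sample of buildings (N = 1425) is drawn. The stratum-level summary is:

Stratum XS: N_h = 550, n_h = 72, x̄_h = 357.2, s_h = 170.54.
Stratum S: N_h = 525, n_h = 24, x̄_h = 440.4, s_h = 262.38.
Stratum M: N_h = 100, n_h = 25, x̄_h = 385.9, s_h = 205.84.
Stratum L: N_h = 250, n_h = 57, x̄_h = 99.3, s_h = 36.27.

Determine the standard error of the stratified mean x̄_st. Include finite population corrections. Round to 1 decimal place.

V̂(x̄_st) = Σ W_h² (1 − n_h/N_h) s_h²/n_h, with W_h = N_h/N and N = 1425:
  stratum XS: (550/1425)²·(1 − 72/550)·170.54²/72 = 52.2975
  stratum S: (525/1425)²·(1 − 24/525)·262.38²/24 = 371.55
  stratum M: (100/1425)²·(1 − 25/100)·205.84²/25 = 6.25966
  stratum L: (250/1425)²·(1 − 57/250)·36.27²/57 = 0.548388
V̂(x̄_st) = 430.656
SE(x̄_st) = √430.656 = 20.7522

SE(x̄_st) ≈ 20.8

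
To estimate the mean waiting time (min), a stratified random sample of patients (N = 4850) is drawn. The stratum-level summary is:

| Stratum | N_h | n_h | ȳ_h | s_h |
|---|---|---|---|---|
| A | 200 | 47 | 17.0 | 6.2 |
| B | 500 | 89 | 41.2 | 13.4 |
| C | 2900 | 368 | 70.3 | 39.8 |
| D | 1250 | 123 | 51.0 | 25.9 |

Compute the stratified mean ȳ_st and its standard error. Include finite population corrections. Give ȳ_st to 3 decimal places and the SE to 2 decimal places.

ȳ_st ≈ 60.128, SE ≈ 1.30

ȳ_st = Σ W_h ȳ_h = (200·17.0 + 500·41.2 + 2900·70.3 + 1250·51.0)/4850 = 60.12784
V̂(ȳ_st) = Σ W_h² (1 − n_h/N_h) s_h²/n_h, with W_h = N_h/N and N = 4850:
  stratum A: (200/4850)²·(1 − 47/200)·6.2²/47 = 0.00106396
  stratum B: (500/4850)²·(1 − 89/500)·13.4²/89 = 0.0176258
  stratum C: (2900/4850)²·(1 − 368/2900)·39.8²/368 = 1.34368
  stratum D: (1250/4850)²·(1 − 123/1250)·25.9²/123 = 0.326622
V̂(ȳ_st) = 1.68899
SE(ȳ_st) = √1.68899 = 1.29961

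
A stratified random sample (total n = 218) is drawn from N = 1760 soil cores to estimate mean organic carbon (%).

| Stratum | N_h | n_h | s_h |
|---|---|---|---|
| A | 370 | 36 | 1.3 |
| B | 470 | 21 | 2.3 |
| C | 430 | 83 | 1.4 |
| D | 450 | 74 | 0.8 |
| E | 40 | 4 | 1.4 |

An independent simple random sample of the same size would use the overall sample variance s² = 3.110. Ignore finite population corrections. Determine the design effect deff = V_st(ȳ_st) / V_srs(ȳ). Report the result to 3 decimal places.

V̂(ȳ_st) = Σ W_h² s_h²/n_h, with W_h = N_h/N and N = 1760:
  stratum A: (370/1760)²·1.3²/36 = 0.00207473
  stratum B: (470/1760)²·2.3²/21 = 0.0179642
  stratum C: (430/1760)²·1.4²/83 = 0.00140958
  stratum D: (450/1760)²·0.8²/74 = 0.00056539
  stratum E: (40/1760)²·1.4²/4 = 0.000253099
V_st = 0.022267
V_srs = s²/n = 3.110/218 = 0.0142661
deff = V_st / V_srs = 0.022267/0.0142661 = 1.5608

deff ≈ 1.561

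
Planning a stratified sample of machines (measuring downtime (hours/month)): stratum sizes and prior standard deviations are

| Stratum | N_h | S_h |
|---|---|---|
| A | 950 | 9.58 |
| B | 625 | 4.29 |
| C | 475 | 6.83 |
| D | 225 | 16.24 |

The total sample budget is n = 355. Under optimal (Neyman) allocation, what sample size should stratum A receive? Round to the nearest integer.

Neyman allocation: n_h = n · N_h S_h / Σ N_i S_i, with n = 355.
  stratum A: N_h·S_h = 950·9.58 = 9101.00
  stratum B: N_h·S_h = 625·4.29 = 2681.25
  stratum C: N_h·S_h = 475·6.83 = 3244.25
  stratum D: N_h·S_h = 225·16.24 = 3654.00
Σ N_h S_h = 18680.50
n for stratum A = 355·9101.00/18680.50 = 172.953 → 173

173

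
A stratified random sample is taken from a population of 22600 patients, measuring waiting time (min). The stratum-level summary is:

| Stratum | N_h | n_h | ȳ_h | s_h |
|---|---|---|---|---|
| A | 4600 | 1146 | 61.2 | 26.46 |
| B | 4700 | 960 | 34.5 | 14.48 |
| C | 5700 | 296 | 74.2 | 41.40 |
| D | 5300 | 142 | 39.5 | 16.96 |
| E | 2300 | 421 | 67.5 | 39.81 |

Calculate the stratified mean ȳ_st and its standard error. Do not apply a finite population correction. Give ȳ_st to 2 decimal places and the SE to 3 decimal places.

ȳ_st = Σ W_h ȳ_h = (4600·61.2 + 4700·34.5 + 5700·74.2 + 5300·39.5 + 2300·67.5)/22600 = 54.47832
V̂(ȳ_st) = Σ W_h² s_h²/n_h, with W_h = N_h/N and N = 22600:
  stratum A: (4600/22600)²·26.46²/1146 = 0.0253101
  stratum B: (4700/22600)²·14.48²/960 = 0.00944593
  stratum C: (5700/22600)²·41.40²/296 = 0.368334
  stratum D: (5300/22600)²·16.96²/142 = 0.111403
  stratum E: (2300/22600)²·39.81²/421 = 0.0389889
V̂(ȳ_st) = 0.553482
SE(ȳ_st) = √0.553482 = 0.743964

ȳ_st ≈ 54.48, SE ≈ 0.744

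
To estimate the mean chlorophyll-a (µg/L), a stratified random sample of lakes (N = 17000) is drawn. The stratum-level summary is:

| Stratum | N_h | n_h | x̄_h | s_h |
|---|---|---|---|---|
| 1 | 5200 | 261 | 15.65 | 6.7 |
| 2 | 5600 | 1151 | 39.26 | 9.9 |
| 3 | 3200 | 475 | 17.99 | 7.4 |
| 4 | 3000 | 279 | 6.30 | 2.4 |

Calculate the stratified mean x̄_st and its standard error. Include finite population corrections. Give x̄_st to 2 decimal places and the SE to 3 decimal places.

x̄_st ≈ 22.22, SE ≈ 0.163

x̄_st = Σ W_h x̄_h = (5200·15.65 + 5600·39.26 + 3200·17.99 + 3000·6.30)/17000 = 22.21788
V̂(x̄_st) = Σ W_h² (1 − n_h/N_h) s_h²/n_h, with W_h = N_h/N and N = 17000:
  stratum 1: (5200/17000)²·(1 − 261/5200)·6.7²/261 = 0.0152846
  stratum 2: (5600/17000)²·(1 − 1151/5600)·9.9²/1151 = 0.00734087
  stratum 3: (3200/17000)²·(1 − 475/3200)·7.4²/475 = 0.00347847
  stratum 4: (3000/17000)²·(1 − 279/3000)·2.4²/279 = 0.000583137
V̂(x̄_st) = 0.0266871
SE(x̄_st) = √0.0266871 = 0.163362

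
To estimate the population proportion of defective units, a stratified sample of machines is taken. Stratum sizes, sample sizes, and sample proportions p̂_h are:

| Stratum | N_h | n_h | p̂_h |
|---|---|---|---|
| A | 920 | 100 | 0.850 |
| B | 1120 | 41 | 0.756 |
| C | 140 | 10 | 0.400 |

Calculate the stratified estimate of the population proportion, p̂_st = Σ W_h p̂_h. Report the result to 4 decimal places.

N = 2180; stratum weights W_h = N_h/N.
p̂_st = Σ W_h p̂_h = (920·0.850 + 1120·0.756 + 140·0.400)/2180 = 0.77281

p̂_st ≈ 0.7728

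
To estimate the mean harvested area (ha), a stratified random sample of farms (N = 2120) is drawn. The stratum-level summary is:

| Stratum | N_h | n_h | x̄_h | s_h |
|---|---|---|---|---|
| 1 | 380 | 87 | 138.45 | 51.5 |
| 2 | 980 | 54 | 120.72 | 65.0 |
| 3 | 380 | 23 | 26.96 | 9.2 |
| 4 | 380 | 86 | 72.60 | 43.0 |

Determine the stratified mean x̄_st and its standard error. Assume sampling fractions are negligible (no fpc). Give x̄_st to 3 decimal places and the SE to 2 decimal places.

x̄_st ≈ 98.467, SE ≈ 4.30

x̄_st = Σ W_h x̄_h = (380·138.45 + 980·120.72 + 380·26.96 + 380·72.60)/2120 = 98.46670
V̂(x̄_st) = Σ W_h² s_h²/n_h, with W_h = N_h/N and N = 2120:
  stratum 1: (380/2120)²·51.5²/87 = 0.979469
  stratum 2: (980/2120)²·65.0²/54 = 16.7191
  stratum 3: (380/2120)²·9.2²/23 = 0.118234
  stratum 4: (380/2120)²·43.0²/86 = 0.690771
V̂(x̄_st) = 18.5076
SE(x̄_st) = √18.5076 = 4.30205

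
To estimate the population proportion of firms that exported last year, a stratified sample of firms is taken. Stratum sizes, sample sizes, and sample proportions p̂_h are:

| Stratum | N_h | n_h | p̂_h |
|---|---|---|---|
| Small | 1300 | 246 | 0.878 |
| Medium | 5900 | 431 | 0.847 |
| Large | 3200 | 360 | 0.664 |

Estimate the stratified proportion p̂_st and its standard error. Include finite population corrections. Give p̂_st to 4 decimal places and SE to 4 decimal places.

p̂_st ≈ 0.7946, SE ≈ 0.0122

N = 10400; stratum weights W_h = N_h/N.
p̂_st = Σ W_h p̂_h = (1300·0.878 + 5900·0.847 + 3200·0.664)/10400 = 0.79457
V̂(p̂_st) = Σ W_h² (1 − n_h/N_h) p̂_h(1−p̂_h)/(n_h−1):
  stratum Small: (1300/10400)²·(1 − 246/1300)·0.878·0.122/245 = 5.53867e-06
  stratum Medium: (5900/10400)²·(1 − 431/5900)·0.847·0.153/430 = 8.99083e-05
  stratum Large: (3200/10400)²·(1 − 360/3200)·0.664·0.336/359 = 5.22173e-05
V̂(p̂_st) = 0.000147664; SE = √V̂ = 0.0121517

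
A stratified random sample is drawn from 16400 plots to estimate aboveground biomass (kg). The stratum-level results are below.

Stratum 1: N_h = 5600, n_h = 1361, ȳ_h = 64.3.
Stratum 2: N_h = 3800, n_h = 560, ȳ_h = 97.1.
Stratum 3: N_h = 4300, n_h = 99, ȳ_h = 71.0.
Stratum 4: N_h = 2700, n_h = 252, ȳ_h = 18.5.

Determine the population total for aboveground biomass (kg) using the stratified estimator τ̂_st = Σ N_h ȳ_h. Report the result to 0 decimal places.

τ̂_st = Σ N_h ȳ_h = 5600·64.3 + 3800·97.1 + 4300·71.0 + 2700·18.5 = 1084310

τ̂_st ≈ 1084310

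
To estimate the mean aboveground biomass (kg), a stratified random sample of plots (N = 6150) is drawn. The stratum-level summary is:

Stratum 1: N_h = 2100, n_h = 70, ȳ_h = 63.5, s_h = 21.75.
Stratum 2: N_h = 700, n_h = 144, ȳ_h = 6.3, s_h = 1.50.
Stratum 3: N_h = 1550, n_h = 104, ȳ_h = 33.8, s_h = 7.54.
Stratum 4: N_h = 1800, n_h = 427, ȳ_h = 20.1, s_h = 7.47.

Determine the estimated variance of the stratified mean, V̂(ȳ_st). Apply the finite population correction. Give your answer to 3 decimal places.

V̂(ȳ_st) = Σ W_h² (1 − n_h/N_h) s_h²/n_h, with W_h = N_h/N and N = 6150:
  stratum 1: (2100/6150)²·(1 − 70/2100)·21.75²/70 = 0.761703
  stratum 2: (700/6150)²·(1 − 144/700)·1.50²/144 = 0.000160784
  stratum 3: (1550/6150)²·(1 − 104/1550)·7.54²/104 = 0.0323936
  stratum 4: (1800/6150)²·(1 − 427/1800)·7.47²/427 = 0.00853898
V̂(ȳ_st) = 0.802796

V̂(ȳ_st) ≈ 0.803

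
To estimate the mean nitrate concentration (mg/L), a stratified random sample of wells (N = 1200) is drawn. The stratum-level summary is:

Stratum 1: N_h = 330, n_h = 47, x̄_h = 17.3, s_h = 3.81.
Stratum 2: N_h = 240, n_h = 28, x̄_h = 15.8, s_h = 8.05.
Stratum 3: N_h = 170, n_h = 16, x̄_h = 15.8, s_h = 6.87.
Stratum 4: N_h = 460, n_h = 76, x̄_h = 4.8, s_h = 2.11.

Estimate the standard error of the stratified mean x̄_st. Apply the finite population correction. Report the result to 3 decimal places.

V̂(x̄_st) = Σ W_h² (1 − n_h/N_h) s_h²/n_h, with W_h = N_h/N and N = 1200:
  stratum 1: (330/1200)²·(1 − 47/330)·3.81²/47 = 0.0200304
  stratum 2: (240/1200)²·(1 − 28/240)·8.05²/28 = 0.0817746
  stratum 3: (170/1200)²·(1 − 16/170)·6.87²/16 = 0.0536291
  stratum 4: (460/1200)²·(1 − 76/460)·2.11²/76 = 0.00718585
V̂(x̄_st) = 0.16262
SE(x̄_st) = √0.16262 = 0.403262

SE(x̄_st) ≈ 0.403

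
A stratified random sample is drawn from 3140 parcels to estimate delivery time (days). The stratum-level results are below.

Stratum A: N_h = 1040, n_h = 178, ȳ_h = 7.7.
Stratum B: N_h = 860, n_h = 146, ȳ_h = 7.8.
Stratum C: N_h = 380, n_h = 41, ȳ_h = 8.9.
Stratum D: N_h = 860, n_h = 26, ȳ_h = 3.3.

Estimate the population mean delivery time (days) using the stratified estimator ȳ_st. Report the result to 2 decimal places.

ȳ_st ≈ 6.67

N = Σ N_h = 3140. Stratum weights W_h = N_h/N.
ȳ_st = (1040·7.7 + 860·7.8 + 380·8.9 + 860·3.3) / 3140 = 6.6675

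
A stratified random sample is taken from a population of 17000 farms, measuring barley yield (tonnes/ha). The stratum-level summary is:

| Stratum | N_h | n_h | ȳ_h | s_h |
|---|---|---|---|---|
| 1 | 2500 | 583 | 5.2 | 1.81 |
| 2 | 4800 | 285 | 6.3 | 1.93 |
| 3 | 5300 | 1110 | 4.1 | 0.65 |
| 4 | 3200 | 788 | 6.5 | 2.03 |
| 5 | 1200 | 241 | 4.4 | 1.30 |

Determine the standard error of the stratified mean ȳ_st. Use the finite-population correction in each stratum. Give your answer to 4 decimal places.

SE(ȳ_st) ≈ 0.0356

V̂(ȳ_st) = Σ W_h² (1 − n_h/N_h) s_h²/n_h, with W_h = N_h/N and N = 17000:
  stratum 1: (2500/17000)²·(1 − 583/2500)·1.81²/583 = 9.31865e-05
  stratum 2: (4800/17000)²·(1 − 285/4800)·1.93²/285 = 0.000980101
  stratum 3: (5300/17000)²·(1 − 1110/5300)·0.65²/1110 = 2.9248e-05
  stratum 4: (3200/17000)²·(1 − 788/3200)·2.03²/788 = 0.000139667
  stratum 5: (1200/17000)²·(1 − 241/1200)·1.30²/241 = 2.79236e-05
V̂(ȳ_st) = 0.00127013
SE(ȳ_st) = √0.00127013 = 0.0356388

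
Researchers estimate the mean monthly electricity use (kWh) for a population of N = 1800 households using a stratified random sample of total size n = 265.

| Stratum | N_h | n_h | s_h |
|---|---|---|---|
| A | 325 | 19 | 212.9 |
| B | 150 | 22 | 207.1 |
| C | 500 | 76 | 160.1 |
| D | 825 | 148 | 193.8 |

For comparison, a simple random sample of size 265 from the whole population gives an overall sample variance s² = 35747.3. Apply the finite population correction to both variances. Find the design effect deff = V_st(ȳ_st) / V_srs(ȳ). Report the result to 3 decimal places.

V̂(ȳ_st) = Σ W_h² (1 − n_h/N_h) s_h²/n_h, with W_h = N_h/N and N = 1800:
  stratum A: (325/1800)²·(1 − 19/325)·212.9²/19 = 73.2247
  stratum B: (150/1800)²·(1 − 22/150)·207.1²/22 = 11.553
  stratum C: (500/1800)²·(1 − 76/500)·160.1²/76 = 22.0678
  stratum D: (825/1800)²·(1 − 148/825)·193.8²/148 = 43.7465
V_st = 150.592
V_srs = (1 − 265/1800)·35747.3/265 = 115.036
deff = V_st / V_srs = 150.592/115.036 = 1.3091

deff ≈ 1.309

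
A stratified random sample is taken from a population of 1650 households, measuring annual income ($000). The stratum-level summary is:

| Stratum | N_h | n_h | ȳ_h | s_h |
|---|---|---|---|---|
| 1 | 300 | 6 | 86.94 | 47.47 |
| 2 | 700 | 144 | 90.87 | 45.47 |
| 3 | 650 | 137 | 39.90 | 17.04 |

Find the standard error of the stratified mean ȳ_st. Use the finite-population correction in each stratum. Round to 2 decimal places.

V̂(ȳ_st) = Σ W_h² (1 − n_h/N_h) s_h²/n_h, with W_h = N_h/N and N = 1650:
  stratum 1: (300/1650)²·(1 − 6/300)·47.47²/6 = 12.1671
  stratum 2: (700/1650)²·(1 − 144/700)·45.47²/144 = 2.05254
  stratum 3: (650/1650)²·(1 − 137/650)·17.04²/137 = 0.259586
V̂(ȳ_st) = 14.4793
SE(ȳ_st) = √14.4793 = 3.80516

SE(ȳ_st) ≈ 3.81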